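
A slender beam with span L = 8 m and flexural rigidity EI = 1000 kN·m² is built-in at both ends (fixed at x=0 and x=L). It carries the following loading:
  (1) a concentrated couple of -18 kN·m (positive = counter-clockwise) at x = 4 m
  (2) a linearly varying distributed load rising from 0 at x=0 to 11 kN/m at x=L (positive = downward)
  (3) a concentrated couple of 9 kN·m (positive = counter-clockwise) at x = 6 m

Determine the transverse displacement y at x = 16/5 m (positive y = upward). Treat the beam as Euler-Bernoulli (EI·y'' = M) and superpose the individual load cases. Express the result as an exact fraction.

Load 1 — applied couple M₀=-18 kN·m at a=4 m (b=L-a=4):
  y_1 = (R_Ax³/6 - M_Ax²/2)/EI  [x≤a] with R_A=-27/8, M_A=-9/2 = ((-27/8)·(16/5)³/6 - (-9/2)·(16/5)²/2)/1000 = 72/15625 m
Load 2 — triangular load w₀=11 kN/m (0→w₀ over full span):
  y_2 = -w₀x²(L-x)²(x+2L)/(120LEI) = -11·(16/5)²·(8-(16/5))²·((16/5)+2·8)/(120·8·1000) = -101376/1953125 m
Load 3 — applied couple M₀=9 kN·m at a=6 m (b=L-a=2):
  y_3 = (R_Ax³/6 - M_Ax²/2)/EI  [x≤a] with R_A=81/64, M_A=45/16 = ((81/64)·(16/5)³/6 - (45/16)·(16/5)²/2)/1000 = -117/15625 m
Superposition: y = Σ y_i = -107001/1953125 m ≈ -0.054785 m

y(16/5) = -107001/1953125 m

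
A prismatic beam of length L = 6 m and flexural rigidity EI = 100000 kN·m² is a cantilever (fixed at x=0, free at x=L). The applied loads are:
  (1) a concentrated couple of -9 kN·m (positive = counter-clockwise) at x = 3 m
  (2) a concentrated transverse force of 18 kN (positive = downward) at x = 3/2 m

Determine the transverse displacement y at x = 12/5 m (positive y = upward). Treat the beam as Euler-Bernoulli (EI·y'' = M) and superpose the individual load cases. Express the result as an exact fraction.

y(12/5) = -12879/20000000 m

Load 1 — applied couple M₀=-9 kN·m at a=3 m (b=L-a=3):
  y_1 = M₀x²/(2EI)  [x≤a] = (-9)·(12/5)²/(2·100000) = -81/312500 m
Load 2 — point force P=18 kN at a=3/2 m (b=L-a=9/2):
  y_2 = -Pa²(3x-a)/(6EI)  [x>a] = -18·(3/2)²·(3·(12/5)-(3/2))/(6·100000) = -1539/4000000 m
Superposition: y = Σ y_i = -12879/20000000 m ≈ -0.000644 m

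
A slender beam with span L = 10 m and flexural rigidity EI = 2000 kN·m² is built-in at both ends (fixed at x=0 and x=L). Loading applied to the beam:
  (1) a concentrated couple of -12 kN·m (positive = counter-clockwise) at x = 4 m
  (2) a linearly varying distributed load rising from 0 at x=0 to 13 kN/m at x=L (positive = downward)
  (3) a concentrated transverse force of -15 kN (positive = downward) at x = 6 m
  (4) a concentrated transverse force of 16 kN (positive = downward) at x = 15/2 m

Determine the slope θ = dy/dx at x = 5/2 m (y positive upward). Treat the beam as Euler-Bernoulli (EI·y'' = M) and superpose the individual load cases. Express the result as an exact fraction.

Load 1 — applied couple M₀=-12 kN·m at a=4 m (b=L-a=6):
  θ_1 = (R_Ax²/2 - M_Ax)/EI  [x≤a] with R_A=-216/125, M_A=-36/25 = ((-216/125)·(5/2)²/2 - (-36/25)·(5/2))/2000 = -9/10000 rad
Load 2 — triangular load w₀=13 kN/m (0→w₀ over full span):
  θ_2 = -w₀(2x(L-x)(L-2x)(x+2L)+x²(L-x)²)/(120LEI) = -13·(2·(5/2)·(10-(5/2))·(10-2·(5/2))·((5/2)+2·10)+(5/2)²·(10-(5/2))²)/(120·10·2000) = -507/20480 rad
Load 3 — point force P=-15 kN at a=6 m (b=L-a=4):
  θ_3 = -Pb²x(2aL-(3a+b)x)/(2L³EI)  [x≤a] = -(-15)·4²·(5/2)·(2·6·10-(3·6+4)·(5/2))/(2·10³·2000) = 39/4000 rad
Load 4 — point force P=16 kN at a=15/2 m (b=L-a=5/2):
  θ_4 = -Pb²x(2aL-(3a+b)x)/(2L³EI)  [x≤a] = -16·(5/2)²·(5/2)·(2·(15/2)·10-(3·(15/2)+(5/2))·(5/2))/(2·10³·2000) = -7/1280 rad
Superposition: θ = Σ θ_i = -54719/2560000 rad ≈ -0.021375 rad

θ(5/2) = -54719/2560000 rad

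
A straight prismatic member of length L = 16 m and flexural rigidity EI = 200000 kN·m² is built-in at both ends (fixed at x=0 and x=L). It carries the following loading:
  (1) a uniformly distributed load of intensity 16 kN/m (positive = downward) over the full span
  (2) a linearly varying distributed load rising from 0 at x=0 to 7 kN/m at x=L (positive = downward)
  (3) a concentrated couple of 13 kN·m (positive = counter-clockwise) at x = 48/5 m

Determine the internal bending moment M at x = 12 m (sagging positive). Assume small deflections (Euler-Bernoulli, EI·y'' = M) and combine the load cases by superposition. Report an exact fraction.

Load 1 — uniform load w=16 kN/m over full span:
  M_1 = wLx/2 - wL²/12 - wx²/2 = 16·16·12/2 - 16·16²/12 - 16·12²/2 = 128/3 kN·m
Load 2 — triangular load w₀=7 kN/m (0→w₀ over full span):
  M_2 = 3w₀Lx/20 - w₀L²/30 - w₀x³/(6L) = 3·7·16·12/20 - 7·16²/30 - 7·12³/(6·16) = 238/15 kN·m
Load 3 — applied couple M₀=13 kN·m at a=48/5 m (b=L-a=32/5):
  M_3 = R_Ax - M_A - M₀  [x>a] with R_A=117/100, M_A=104/25 = (117/100)·12 - (104/25) - 13 = -78/25 kN·m
Superposition: M = Σ M_i = 4156/75 kN·m ≈ 55.413333 kN·m

M(12) = 4156/75 kN·m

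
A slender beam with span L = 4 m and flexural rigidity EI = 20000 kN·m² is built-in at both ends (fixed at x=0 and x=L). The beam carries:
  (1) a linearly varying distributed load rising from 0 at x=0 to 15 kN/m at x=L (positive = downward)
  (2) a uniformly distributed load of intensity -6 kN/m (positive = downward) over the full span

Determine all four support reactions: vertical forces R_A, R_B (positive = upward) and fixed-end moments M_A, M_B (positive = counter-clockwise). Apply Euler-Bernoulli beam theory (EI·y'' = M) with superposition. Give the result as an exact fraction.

Load 1 — triangular load w₀=15 kN/m (0→w₀ over full span):
  R_A = 3w₀L/20 = 3·15·4/20 = 9 kN
  M_A = w₀L²/30 = 15·4²/30 = 8 kN·m
  R_B = 7w₀L/20 = 7·15·4/20 = 21 kN
  M_B = -w₀L²/20 = -15·4²/20 = -12 kN·m
Load 2 — uniform load w=-6 kN/m over full span:
  R_A = wL/2 = (-6)·4/2 = -12 kN
  M_A = wL²/12 = (-6)·4²/12 = -8 kN·m
  R_B = wL/2 = (-6)·4/2 = -12 kN
  M_B = -wL²/12 = -(-6)·4²/12 = 8 kN·m
Superposition: R_A = -3 kN, M_A = 0 kN·m, R_B = 9 kN, M_B = -4 kN·m

R_A = -3 kN, M_A = 0 kN·m, R_B = 9 kN, M_B = -4 kN·m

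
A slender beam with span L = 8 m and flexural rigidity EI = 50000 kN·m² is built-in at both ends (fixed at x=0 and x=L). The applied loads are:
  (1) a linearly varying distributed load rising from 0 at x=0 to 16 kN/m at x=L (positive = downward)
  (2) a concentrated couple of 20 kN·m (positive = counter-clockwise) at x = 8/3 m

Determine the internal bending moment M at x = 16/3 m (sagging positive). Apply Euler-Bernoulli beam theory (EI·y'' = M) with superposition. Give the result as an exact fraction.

Load 1 — triangular load w₀=16 kN/m (0→w₀ over full span):
  M_1 = 3w₀Lx/20 - w₀L²/30 - w₀x³/(6L) = 3·16·8·(16/3)/20 - 16·8²/30 - 16·(16/3)³/(6·8) = 7168/405 kN·m
Load 2 — applied couple M₀=20 kN·m at a=8/3 m (b=L-a=16/3):
  M_2 = R_Ax - M_A - M₀  [x>a] with R_A=10/3, M_A=0 = (10/3)·(16/3) - 0 - 20 = -20/9 kN·m
Superposition: M = Σ M_i = 6268/405 kN·m ≈ 15.476543 kN·m

M(16/3) = 6268/405 kN·m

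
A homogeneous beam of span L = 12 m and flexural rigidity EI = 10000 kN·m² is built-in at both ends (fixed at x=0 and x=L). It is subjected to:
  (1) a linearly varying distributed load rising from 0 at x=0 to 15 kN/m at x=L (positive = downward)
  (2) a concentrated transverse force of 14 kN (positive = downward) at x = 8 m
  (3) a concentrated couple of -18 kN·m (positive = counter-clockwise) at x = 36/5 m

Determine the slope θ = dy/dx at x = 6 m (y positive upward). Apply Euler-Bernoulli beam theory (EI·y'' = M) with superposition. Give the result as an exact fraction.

θ(6) = -4073/1500000 rad

Load 1 — triangular load w₀=15 kN/m (0→w₀ over full span):
  θ_1 = -w₀(2x(L-x)(L-2x)(x+2L)+x²(L-x)²)/(120LEI) = -15·(2·6·(12-6)·(12-2·6)·(6+2·12)+6²·(12-6)²)/(120·12·10000) = -27/20000 rad
Load 2 — point force P=14 kN at a=8 m (b=L-a=4):
  θ_2 = -Pb²x(2aL-(3a+b)x)/(2L³EI)  [x≤a] = -14·4²·6·(2·8·12-(3·8+4)·6)/(2·12³·10000) = -7/7500 rad
Load 3 — applied couple M₀=-18 kN·m at a=36/5 m (b=L-a=24/5):
  θ_3 = (R_Ax²/2 - M_Ax)/EI  [x≤a] with R_A=-54/25, M_A=-144/25 = ((-54/25)·6²/2 - (-144/25)·6)/10000 = -27/62500 rad
Superposition: θ = Σ θ_i = -4073/1500000 rad ≈ -0.002715 rad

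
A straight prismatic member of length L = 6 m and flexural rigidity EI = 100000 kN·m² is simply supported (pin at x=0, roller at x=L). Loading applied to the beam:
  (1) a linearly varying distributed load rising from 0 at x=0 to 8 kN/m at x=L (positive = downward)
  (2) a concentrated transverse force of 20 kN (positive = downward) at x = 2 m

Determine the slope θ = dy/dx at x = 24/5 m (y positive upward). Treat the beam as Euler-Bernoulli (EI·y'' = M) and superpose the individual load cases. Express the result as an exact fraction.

Load 1 — triangular load w₀=8 kN/m (0→w₀ over full span):
  θ_1 = -w₀(7L⁴-30L²x²+15x⁴)/(360LEI) = -8·(7·6⁴-30·6²·(24/5)²+15·(24/5)⁴)/(360·6·100000) = 2271/7812500 rad
Load 2 — point force P=20 kN at a=2 m (b=L-a=4):
  θ_2 = -Pa(2L²-6Lx+3x²+a²)/(6LEI)  [x>a] = -20·2·(2·6²-6·6·(24/5)+3·(24/5)²+2²)/(6·6·100000) = 173/562500 rad
Superposition: θ = Σ θ_i = 10516/17578125 rad ≈ 0.000598 rad

θ(24/5) = 10516/17578125 rad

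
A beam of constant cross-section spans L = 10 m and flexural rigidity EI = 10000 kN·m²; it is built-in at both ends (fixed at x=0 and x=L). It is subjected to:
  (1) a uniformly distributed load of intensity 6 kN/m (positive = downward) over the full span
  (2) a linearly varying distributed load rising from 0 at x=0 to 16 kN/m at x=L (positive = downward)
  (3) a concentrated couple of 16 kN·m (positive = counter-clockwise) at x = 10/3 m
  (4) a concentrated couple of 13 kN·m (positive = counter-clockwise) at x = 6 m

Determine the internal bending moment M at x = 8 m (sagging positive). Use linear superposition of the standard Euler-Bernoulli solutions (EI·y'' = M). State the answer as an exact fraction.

Load 1 — uniform load w=6 kN/m over full span:
  M_1 = wLx/2 - wL²/12 - wx²/2 = 6·10·8/2 - 6·10²/12 - 6·8²/2 = -2 kN·m
Load 2 — triangular load w₀=16 kN/m (0→w₀ over full span):
  M_2 = 3w₀Lx/20 - w₀L²/30 - w₀x³/(6L) = 3·16·10·8/20 - 16·10²/30 - 16·8³/(6·10) = 32/15 kN·m
Load 3 — applied couple M₀=16 kN·m at a=10/3 m (b=L-a=20/3):
  M_3 = R_Ax - M_A - M₀  [x>a] with R_A=32/15, M_A=0 = (32/15)·8 - 0 - 16 = 16/15 kN·m
Load 4 — applied couple M₀=13 kN·m at a=6 m (b=L-a=4):
  M_4 = R_Ax - M_A - M₀  [x>a] with R_A=234/125, M_A=104/25 = (234/125)·8 - (104/25) - 13 = -273/125 kN·m
Superposition: M = Σ M_i = -123/125 kN·m ≈ -0.984000 kN·m

M(8) = -123/125 kN·m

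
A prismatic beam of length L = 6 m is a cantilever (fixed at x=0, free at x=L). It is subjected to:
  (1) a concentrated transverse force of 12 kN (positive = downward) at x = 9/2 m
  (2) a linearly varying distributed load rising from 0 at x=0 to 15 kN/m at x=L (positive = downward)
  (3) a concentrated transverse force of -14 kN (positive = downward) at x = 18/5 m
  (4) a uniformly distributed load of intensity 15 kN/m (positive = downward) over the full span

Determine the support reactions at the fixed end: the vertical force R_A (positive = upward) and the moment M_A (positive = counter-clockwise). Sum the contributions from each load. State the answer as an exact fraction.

R_A = 133 kN, M_A = 2268/5 kN·m

Load 1 — point force P=12 kN at a=9/2 m (b=L-a=3/2):
  R_A = P = 12 kN
  M_A = Pa = 12·(9/2) = 54 kN·m
Load 2 — triangular load w₀=15 kN/m (0→w₀ over full span):
  R_A = w₀L/2 = 15·6/2 = 45 kN
  M_A = w₀L²/3 = 15·6²/3 = 180 kN·m
Load 3 — point force P=-14 kN at a=18/5 m (b=L-a=12/5):
  R_A = P = (-14) = -14 kN
  M_A = Pa = (-14)·(18/5) = -252/5 kN·m
Load 4 — uniform load w=15 kN/m over full span:
  R_A = wL = 15·6 = 90 kN
  M_A = wL²/2 = 15·6²/2 = 270 kN·m
Superposition: R_A = 133 kN, M_A = 2268/5 kN·m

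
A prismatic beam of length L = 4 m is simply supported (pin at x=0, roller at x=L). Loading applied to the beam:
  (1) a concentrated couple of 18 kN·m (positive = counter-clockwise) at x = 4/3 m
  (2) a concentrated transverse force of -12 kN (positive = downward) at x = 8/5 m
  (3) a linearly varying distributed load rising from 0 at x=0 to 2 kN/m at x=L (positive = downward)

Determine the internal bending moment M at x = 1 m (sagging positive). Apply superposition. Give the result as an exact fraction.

Load 1 — applied couple M₀=18 kN·m at a=4/3 m (b=L-a=8/3):
  M_1 = M₀x/L  [x≤a] = 18·1/4 = 9/2 kN·m
Load 2 — point force P=-12 kN at a=8/5 m (b=L-a=12/5):
  M_2 = Pbx/L  [x≤a] = (-12)·(12/5)·1/4 = -36/5 kN·m
Load 3 — triangular load w₀=2 kN/m (0→w₀ over full span):
  M_3 = w₀Lx/6 - w₀x³/(6L) = 2·4·1/6 - 2·1³/(6·4) = 5/4 kN·m
Superposition: M = Σ M_i = -29/20 kN·m ≈ -1.450000 kN·m

M(1) = -29/20 kN·m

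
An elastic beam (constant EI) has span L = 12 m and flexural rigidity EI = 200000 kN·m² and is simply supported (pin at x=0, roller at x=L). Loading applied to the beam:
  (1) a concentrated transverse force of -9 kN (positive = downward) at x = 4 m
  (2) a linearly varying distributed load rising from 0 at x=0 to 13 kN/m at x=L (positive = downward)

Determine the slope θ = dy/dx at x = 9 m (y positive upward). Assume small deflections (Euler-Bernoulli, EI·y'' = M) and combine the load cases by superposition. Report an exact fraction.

Load 1 — point force P=-9 kN at a=4 m (b=L-a=8):
  θ_1 = -Pa(2L²-6Lx+3x²+a²)/(6LEI)  [x>a] = -(-9)·4·(2·12²-6·12·9+3·9²+4²)/(6·12·200000) = -101/400000 rad
Load 2 — triangular load w₀=13 kN/m (0→w₀ over full span):
  θ_2 = -w₀(7L⁴-30L²x²+15x⁴)/(360LEI) = -13·(7·12⁴-30·12²·9²+15·9⁴)/(360·12·200000) = 51207/32000000 rad
Superposition: θ = Σ θ_i = 43127/32000000 rad ≈ 0.001348 rad

θ(9) = 43127/32000000 rad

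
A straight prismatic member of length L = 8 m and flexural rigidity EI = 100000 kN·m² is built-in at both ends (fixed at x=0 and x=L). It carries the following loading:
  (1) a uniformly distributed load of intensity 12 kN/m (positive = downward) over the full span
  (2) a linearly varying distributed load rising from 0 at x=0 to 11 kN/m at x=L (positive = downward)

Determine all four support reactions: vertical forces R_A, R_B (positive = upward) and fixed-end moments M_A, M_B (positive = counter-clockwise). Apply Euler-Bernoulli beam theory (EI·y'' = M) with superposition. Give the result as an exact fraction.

R_A = 306/5 kN, M_A = 1312/15 kN·m, R_B = 394/5 kN, M_B = -496/5 kN·m

Load 1 — uniform load w=12 kN/m over full span:
  R_A = wL/2 = 12·8/2 = 48 kN
  M_A = wL²/12 = 12·8²/12 = 64 kN·m
  R_B = wL/2 = 12·8/2 = 48 kN
  M_B = -wL²/12 = -12·8²/12 = -64 kN·m
Load 2 — triangular load w₀=11 kN/m (0→w₀ over full span):
  R_A = 3w₀L/20 = 3·11·8/20 = 66/5 kN
  M_A = w₀L²/30 = 11·8²/30 = 352/15 kN·m
  R_B = 7w₀L/20 = 7·11·8/20 = 154/5 kN
  M_B = -w₀L²/20 = -11·8²/20 = -176/5 kN·m
Superposition: R_A = 306/5 kN, M_A = 1312/15 kN·m, R_B = 394/5 kN, M_B = -496/5 kN·m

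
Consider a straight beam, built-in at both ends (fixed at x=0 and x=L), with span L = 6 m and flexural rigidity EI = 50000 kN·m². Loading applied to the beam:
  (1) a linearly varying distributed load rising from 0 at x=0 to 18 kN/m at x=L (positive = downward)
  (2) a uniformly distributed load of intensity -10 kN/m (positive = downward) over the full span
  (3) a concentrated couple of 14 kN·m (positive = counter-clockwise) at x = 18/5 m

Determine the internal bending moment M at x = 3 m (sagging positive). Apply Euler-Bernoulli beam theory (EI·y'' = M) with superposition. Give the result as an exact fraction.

Load 1 — triangular load w₀=18 kN/m (0→w₀ over full span):
  M_1 = 3w₀Lx/20 - w₀L²/30 - w₀x³/(6L) = 3·18·6·3/20 - 18·6²/30 - 18·3³/(6·6) = 27/2 kN·m
Load 2 — uniform load w=-10 kN/m over full span:
  M_2 = wLx/2 - wL²/12 - wx²/2 = (-10)·6·3/2 - (-10)·6²/12 - (-10)·3²/2 = -15 kN·m
Load 3 — applied couple M₀=14 kN·m at a=18/5 m (b=L-a=12/5):
  M_3 = R_Ax - M_A  [x≤a] with R_A=84/25, M_A=112/25 = (84/25)·3 - (112/25) = 28/5 kN·m
Superposition: M = Σ M_i = 41/10 kN·m ≈ 4.100000 kN·m

M(3) = 41/10 kN·m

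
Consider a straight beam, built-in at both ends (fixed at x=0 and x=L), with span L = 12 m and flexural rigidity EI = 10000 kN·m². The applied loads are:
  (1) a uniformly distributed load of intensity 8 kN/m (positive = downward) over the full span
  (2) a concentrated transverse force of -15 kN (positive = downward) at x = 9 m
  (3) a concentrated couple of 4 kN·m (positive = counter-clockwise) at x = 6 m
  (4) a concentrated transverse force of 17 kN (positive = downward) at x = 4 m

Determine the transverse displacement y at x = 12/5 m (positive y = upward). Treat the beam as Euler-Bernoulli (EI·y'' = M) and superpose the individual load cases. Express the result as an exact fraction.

y(12/5) = -816757/37500000 m

Load 1 — uniform load w=8 kN/m over full span:
  y_1 = -wx²(L-x)²/(24EI) = -8·(12/5)²·(12-(12/5))²/(24·10000) = -6912/390625 m
Load 2 — point force P=-15 kN at a=9 m (b=L-a=3):
  y_2 = -Pb²x²(3aL-(3a+b)x)/(6L³EI)  [x≤a] = -(-15)·3²·(12/5)²·(3·9·12-(3·9+3)·(12/5))/(6·12³·10000) = 189/100000 m
Load 3 — applied couple M₀=4 kN·m at a=6 m (b=L-a=6):
  y_3 = (R_Ax³/6 - M_Ax²/2)/EI  [x≤a] with R_A=1/2, M_A=1 = ((1/2)·(12/5)³/6 - 1·(12/5)²/2)/10000 = -27/156250 m
Load 4 — point force P=17 kN at a=4 m (b=L-a=8):
  y_4 = -Pb²x²(3aL-(3a+b)x)/(6L³EI)  [x≤a] = -17·8²·(12/5)²·(3·4·12-(3·4+8)·(12/5))/(6·12³·10000) = -272/46875 m
Superposition: y = Σ y_i = -816757/37500000 m ≈ -0.021780 m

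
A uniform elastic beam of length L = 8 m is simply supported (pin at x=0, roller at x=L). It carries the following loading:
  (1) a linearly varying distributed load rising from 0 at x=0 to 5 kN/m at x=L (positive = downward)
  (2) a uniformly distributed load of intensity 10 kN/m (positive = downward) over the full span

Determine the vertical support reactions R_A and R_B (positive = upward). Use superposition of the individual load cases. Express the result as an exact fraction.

R_A = 140/3 kN, R_B = 160/3 kN

Load 1 — triangular load w₀=5 kN/m (0→w₀ over full span):
  R_A = w₀L/6 = 5·8/6 = 20/3 kN
  R_B = w₀L/3 = 5·8/3 = 40/3 kN
Load 2 — uniform load w=10 kN/m over full span:
  R_A = wL/2 = 10·8/2 = 40 kN
  R_B = wL/2 = 10·8/2 = 40 kN
Superposition: R_A = 140/3 kN, R_B = 160/3 kN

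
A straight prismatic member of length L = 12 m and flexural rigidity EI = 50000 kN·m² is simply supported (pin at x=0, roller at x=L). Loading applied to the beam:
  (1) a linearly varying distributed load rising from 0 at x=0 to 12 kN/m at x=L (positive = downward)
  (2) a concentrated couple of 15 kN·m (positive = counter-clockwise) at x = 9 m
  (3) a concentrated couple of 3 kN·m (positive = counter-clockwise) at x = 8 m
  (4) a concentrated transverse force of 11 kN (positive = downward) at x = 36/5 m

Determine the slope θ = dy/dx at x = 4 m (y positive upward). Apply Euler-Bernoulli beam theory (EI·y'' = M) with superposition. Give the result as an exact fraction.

Load 1 — triangular load w₀=12 kN/m (0→w₀ over full span):
  θ_1 = -w₀(7L⁴-30L²x²+15x⁴)/(360LEI) = -12·(7·12⁴-30·12²·4²+15·4⁴)/(360·12·50000) = -208/46875 rad
Load 2 — applied couple M₀=15 kN·m at a=9 m (b=L-a=3):
  θ_2 = (M₀x²/(2L)+C₁)/EI  [x≤a] with C₁=M₀(3b²-L²)/(6L)=-195/8 = (15·4²/(2·12)+(-195/8))/50000 = -23/80000 rad
Load 3 — applied couple M₀=3 kN·m at a=8 m (b=L-a=4):
  θ_3 = (M₀x²/(2L)+C₁)/EI  [x≤a] with C₁=M₀(3b²-L²)/(6L)=-4 = (3·4²/(2·12)+(-4))/50000 = -1/25000 rad
Load 4 — point force P=11 kN at a=36/5 m (b=L-a=24/5):
  θ_4 = -Pb(L²-b²-3x²)/(6LEI)  [x≤a] = -11·(24/5)·(12²-(24/5)²-3·4²)/(6·12·50000) = -418/390625 rad
Superposition: θ = Σ θ_i = -875237/150000000 rad ≈ -0.005835 rad

θ(4) = -875237/150000000 rad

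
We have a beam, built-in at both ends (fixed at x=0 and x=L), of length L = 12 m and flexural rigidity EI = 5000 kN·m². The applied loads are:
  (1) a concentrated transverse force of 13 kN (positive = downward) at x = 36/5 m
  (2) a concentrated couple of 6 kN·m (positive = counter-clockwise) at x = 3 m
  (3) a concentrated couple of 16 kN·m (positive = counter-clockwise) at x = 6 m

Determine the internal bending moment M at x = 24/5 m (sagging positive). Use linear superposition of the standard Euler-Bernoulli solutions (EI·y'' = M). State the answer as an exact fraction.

M(24/5) = 52069/5000 kN·m

Load 1 — point force P=13 kN at a=36/5 m (b=L-a=24/5):
  M_1 = Pb²(3a+b)x/L³ - Pab²/L²  [x≤a] = 13·(24/5)²·(3·(36/5)+(24/5))·(24/5)/12³ - 13·(36/5)·(24/5)²/12² = 4368/625 kN·m
Load 2 — applied couple M₀=6 kN·m at a=3 m (b=L-a=9):
  M_2 = R_Ax - M_A - M₀  [x>a] with R_A=9/16, M_A=-9/8 = (9/16)·(24/5) - (-9/8) - 6 = -87/40 kN·m
Load 3 — applied couple M₀=16 kN·m at a=6 m (b=L-a=6):
  M_3 = R_Ax - M_A  [x≤a] with R_A=2, M_A=4 = 2·(24/5) - 4 = 28/5 kN·m
Superposition: M = Σ M_i = 52069/5000 kN·m ≈ 10.413800 kN·m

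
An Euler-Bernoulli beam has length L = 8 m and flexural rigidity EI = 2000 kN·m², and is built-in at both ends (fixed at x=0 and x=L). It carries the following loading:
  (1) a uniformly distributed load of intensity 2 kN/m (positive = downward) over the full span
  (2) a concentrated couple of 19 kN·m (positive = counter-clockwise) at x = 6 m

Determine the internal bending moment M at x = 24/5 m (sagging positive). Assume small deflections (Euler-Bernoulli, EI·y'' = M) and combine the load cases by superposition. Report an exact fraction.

Load 1 — uniform load w=2 kN/m over full span:
  M_1 = wLx/2 - wL²/12 - wx²/2 = 2·8·(24/5)/2 - 2·8²/12 - 2·(24/5)²/2 = 352/75 kN·m
Load 2 — applied couple M₀=19 kN·m at a=6 m (b=L-a=2):
  M_2 = R_Ax - M_A  [x≤a] with R_A=171/64, M_A=95/16 = (171/64)·(24/5) - (95/16) = 551/80 kN·m
Superposition: M = Σ M_i = 13897/1200 kN·m ≈ 11.580833 kN·m

M(24/5) = 13897/1200 kN·m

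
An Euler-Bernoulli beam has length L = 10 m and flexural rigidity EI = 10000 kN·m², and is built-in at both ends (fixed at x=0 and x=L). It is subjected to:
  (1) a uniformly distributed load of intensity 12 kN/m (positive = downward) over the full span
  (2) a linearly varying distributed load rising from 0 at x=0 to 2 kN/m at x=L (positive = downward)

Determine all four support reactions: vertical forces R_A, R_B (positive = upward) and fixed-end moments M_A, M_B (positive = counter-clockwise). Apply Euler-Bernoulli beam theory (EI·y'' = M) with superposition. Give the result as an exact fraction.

R_A = 63 kN, M_A = 320/3 kN·m, R_B = 67 kN, M_B = -110 kN·m

Load 1 — uniform load w=12 kN/m over full span:
  R_A = wL/2 = 12·10/2 = 60 kN
  M_A = wL²/12 = 12·10²/12 = 100 kN·m
  R_B = wL/2 = 12·10/2 = 60 kN
  M_B = -wL²/12 = -12·10²/12 = -100 kN·m
Load 2 — triangular load w₀=2 kN/m (0→w₀ over full span):
  R_A = 3w₀L/20 = 3·2·10/20 = 3 kN
  M_A = w₀L²/30 = 2·10²/30 = 20/3 kN·m
  R_B = 7w₀L/20 = 7·2·10/20 = 7 kN
  M_B = -w₀L²/20 = -2·10²/20 = -10 kN·m
Superposition: R_A = 63 kN, M_A = 320/3 kN·m, R_B = 67 kN, M_B = -110 kN·m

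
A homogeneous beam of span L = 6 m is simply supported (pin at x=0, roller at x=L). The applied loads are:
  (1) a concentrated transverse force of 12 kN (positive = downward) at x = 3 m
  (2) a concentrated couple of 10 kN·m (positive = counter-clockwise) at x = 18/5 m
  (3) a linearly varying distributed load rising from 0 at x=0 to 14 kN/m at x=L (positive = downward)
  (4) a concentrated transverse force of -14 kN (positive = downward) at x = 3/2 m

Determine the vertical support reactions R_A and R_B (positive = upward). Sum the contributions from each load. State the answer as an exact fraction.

R_A = 67/6 kN, R_B = 173/6 kN

Load 1 — point force P=12 kN at a=3 m (b=L-a=3):
  R_A = Pb/L = 12·3/6 = 6 kN
  R_B = Pa/L = 12·3/6 = 6 kN
Load 2 — applied couple M₀=10 kN·m at a=18/5 m (b=L-a=12/5):
  R_A = M₀/L = 10/6 = 5/3 kN
  R_B = -M₀/L = -10/6 = -5/3 kN
Load 3 — triangular load w₀=14 kN/m (0→w₀ over full span):
  R_A = w₀L/6 = 14·6/6 = 14 kN
  R_B = w₀L/3 = 14·6/3 = 28 kN
Load 4 — point force P=-14 kN at a=3/2 m (b=L-a=9/2):
  R_A = Pb/L = (-14)·(9/2)/6 = -21/2 kN
  R_B = Pa/L = (-14)·(3/2)/6 = -7/2 kN
Superposition: R_A = 67/6 kN, R_B = 173/6 kN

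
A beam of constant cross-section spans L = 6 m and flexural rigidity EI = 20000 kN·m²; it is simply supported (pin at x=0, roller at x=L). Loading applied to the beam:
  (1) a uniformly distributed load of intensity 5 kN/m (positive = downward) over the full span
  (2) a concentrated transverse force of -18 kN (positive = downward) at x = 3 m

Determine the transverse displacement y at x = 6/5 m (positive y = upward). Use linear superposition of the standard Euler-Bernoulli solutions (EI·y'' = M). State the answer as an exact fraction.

Load 1 — uniform load w=5 kN/m over full span:
  y_1 = -wx(L³-2Lx²+x³)/(24EI) = -5·(6/5)·(6³-2·6·(6/5)²+(6/5)³)/(24·20000) = -783/312500 m
Load 2 — point force P=-18 kN at a=3 m (b=L-a=3):
  y_2 = -Pbx(L²-b²-x²)/(6LEI)  [x≤a] = -(-18)·3·(6/5)·(6²-3²-(6/5)²)/(6·6·20000) = 5751/2500000 m
Superposition: y = Σ y_i = -513/2500000 m ≈ -0.000205 m

y(6/5) = -513/2500000 m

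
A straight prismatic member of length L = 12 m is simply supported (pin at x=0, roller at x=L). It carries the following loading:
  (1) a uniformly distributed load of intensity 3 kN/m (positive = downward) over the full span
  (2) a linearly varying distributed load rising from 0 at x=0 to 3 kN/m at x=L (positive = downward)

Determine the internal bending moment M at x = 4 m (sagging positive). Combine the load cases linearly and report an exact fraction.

Load 1 — uniform load w=3 kN/m over full span:
  M_1 = wx(L-x)/2 = 3·4·(12-4)/2 = 48 kN·m
Load 2 — triangular load w₀=3 kN/m (0→w₀ over full span):
  M_2 = w₀Lx/6 - w₀x³/(6L) = 3·12·4/6 - 3·4³/(6·12) = 64/3 kN·m
Superposition: M = Σ M_i = 208/3 kN·m ≈ 69.333333 kN·m

M(4) = 208/3 kN·m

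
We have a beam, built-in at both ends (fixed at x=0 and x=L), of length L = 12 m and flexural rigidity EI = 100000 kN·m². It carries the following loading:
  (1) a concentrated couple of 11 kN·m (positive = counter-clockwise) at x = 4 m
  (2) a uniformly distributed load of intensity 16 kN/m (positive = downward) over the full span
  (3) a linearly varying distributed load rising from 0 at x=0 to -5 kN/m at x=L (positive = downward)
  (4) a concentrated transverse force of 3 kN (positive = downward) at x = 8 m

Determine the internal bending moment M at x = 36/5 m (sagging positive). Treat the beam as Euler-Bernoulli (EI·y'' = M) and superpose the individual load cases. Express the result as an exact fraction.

M(36/5) = 211/3 kN·m

Load 1 — applied couple M₀=11 kN·m at a=4 m (b=L-a=8):
  M_1 = R_Ax - M_A - M₀  [x>a] with R_A=11/9, M_A=0 = (11/9)·(36/5) - 0 - 11 = -11/5 kN·m
Load 2 — uniform load w=16 kN/m over full span:
  M_2 = wLx/2 - wL²/12 - wx²/2 = 16·12·(36/5)/2 - 16·12²/12 - 16·(36/5)²/2 = 2112/25 kN·m
Load 3 — triangular load w₀=-5 kN/m (0→w₀ over full span):
  M_3 = 3w₀Lx/20 - w₀L²/30 - w₀x³/(6L) = 3·(-5)·12·(36/5)/20 - (-5)·12²/30 - (-5)·(36/5)³/(6·12) = -372/25 kN·m
Load 4 — point force P=3 kN at a=8 m (b=L-a=4):
  M_4 = Pb²(3a+b)x/L³ - Pab²/L²  [x≤a] = 3·4²·(3·8+4)·(36/5)/12³ - 3·8·4²/12² = 44/15 kN·m
Superposition: M = Σ M_i = 211/3 kN·m ≈ 70.333333 kN·m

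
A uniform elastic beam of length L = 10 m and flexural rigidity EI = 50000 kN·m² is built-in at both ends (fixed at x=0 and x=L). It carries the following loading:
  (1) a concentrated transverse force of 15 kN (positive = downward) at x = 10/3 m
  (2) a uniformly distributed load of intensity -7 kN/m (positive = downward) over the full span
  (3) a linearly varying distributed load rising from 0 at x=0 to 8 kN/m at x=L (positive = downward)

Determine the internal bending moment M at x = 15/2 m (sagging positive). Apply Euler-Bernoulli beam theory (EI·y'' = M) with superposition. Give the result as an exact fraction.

M(15/2) = -115/72 kN·m

Load 1 — point force P=15 kN at a=10/3 m (b=L-a=20/3):
  M_1 = Pa²(a+3b)(L-x)/L³ - Pa²b/L²  [x>a] = 15·(10/3)²·((10/3)+3·(20/3))·(10-(15/2))/10³ - 15·(10/3)²·(20/3)/10² = -25/18 kN·m
Load 2 — uniform load w=-7 kN/m over full span:
  M_2 = wLx/2 - wL²/12 - wx²/2 = (-7)·10·(15/2)/2 - (-7)·10²/12 - (-7)·(15/2)²/2 = -175/24 kN·m
Load 3 — triangular load w₀=8 kN/m (0→w₀ over full span):
  M_3 = 3w₀Lx/20 - w₀L²/30 - w₀x³/(6L) = 3·8·10·(15/2)/20 - 8·10²/30 - 8·(15/2)³/(6·10) = 85/12 kN·m
Superposition: M = Σ M_i = -115/72 kN·m ≈ -1.597222 kN·m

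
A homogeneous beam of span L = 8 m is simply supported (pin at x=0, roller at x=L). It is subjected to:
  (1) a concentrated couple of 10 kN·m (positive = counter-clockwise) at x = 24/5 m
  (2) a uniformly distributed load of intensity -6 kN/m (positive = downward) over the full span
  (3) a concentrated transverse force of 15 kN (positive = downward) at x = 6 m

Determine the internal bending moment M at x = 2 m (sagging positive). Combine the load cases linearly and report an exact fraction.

Load 1 — applied couple M₀=10 kN·m at a=24/5 m (b=L-a=16/5):
  M_1 = M₀x/L  [x≤a] = 10·2/8 = 5/2 kN·m
Load 2 — uniform load w=-6 kN/m over full span:
  M_2 = wx(L-x)/2 = (-6)·2·(8-2)/2 = -36 kN·m
Load 3 — point force P=15 kN at a=6 m (b=L-a=2):
  M_3 = Pbx/L  [x≤a] = 15·2·2/8 = 15/2 kN·m
Superposition: M = Σ M_i = -26 kN·m ≈ -26.000000 kN·m

M(2) = -26 kN·m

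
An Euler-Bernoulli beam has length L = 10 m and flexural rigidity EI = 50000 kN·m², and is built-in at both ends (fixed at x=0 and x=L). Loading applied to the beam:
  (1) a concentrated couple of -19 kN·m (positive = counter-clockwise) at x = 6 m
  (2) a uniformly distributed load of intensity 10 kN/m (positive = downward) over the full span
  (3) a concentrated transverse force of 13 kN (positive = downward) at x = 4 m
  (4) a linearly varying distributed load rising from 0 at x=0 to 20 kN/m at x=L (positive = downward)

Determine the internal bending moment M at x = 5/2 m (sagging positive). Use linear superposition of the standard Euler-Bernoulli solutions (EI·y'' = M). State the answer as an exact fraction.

M(5/2) = 9073/600 kN·m

Load 1 — applied couple M₀=-19 kN·m at a=6 m (b=L-a=4):
  M_1 = R_Ax - M_A  [x≤a] with R_A=-342/125, M_A=-152/25 = (-342/125)·(5/2) - (-152/25) = -19/25 kN·m
Load 2 — uniform load w=10 kN/m over full span:
  M_2 = wLx/2 - wL²/12 - wx²/2 = 10·10·(5/2)/2 - 10·10²/12 - 10·(5/2)²/2 = 125/12 kN·m
Load 3 — point force P=13 kN at a=4 m (b=L-a=6):
  M_3 = Pb²(3a+b)x/L³ - Pab²/L²  [x≤a] = 13·6²·(3·4+6)·(5/2)/10³ - 13·4·6²/10² = 117/50 kN·m
Load 4 — triangular load w₀=20 kN/m (0→w₀ over full span):
  M_4 = 3w₀Lx/20 - w₀L²/30 - w₀x³/(6L) = 3·20·10·(5/2)/20 - 20·10²/30 - 20·(5/2)³/(6·10) = 25/8 kN·m
Superposition: M = Σ M_i = 9073/600 kN·m ≈ 15.121667 kN·m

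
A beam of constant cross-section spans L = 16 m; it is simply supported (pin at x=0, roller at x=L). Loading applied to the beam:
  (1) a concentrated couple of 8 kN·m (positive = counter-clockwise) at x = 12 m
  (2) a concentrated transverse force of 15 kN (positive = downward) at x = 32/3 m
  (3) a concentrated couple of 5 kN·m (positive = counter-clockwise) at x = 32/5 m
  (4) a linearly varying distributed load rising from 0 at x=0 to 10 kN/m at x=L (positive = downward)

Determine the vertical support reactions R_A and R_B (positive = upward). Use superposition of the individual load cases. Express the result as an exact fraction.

R_A = 1559/48 kN, R_B = 3001/48 kN

Load 1 — applied couple M₀=8 kN·m at a=12 m (b=L-a=4):
  R_A = M₀/L = 8/16 = 1/2 kN
  R_B = -M₀/L = -8/16 = -1/2 kN
Load 2 — point force P=15 kN at a=32/3 m (b=L-a=16/3):
  R_A = Pb/L = 15·(16/3)/16 = 5 kN
  R_B = Pa/L = 15·(32/3)/16 = 10 kN
Load 3 — applied couple M₀=5 kN·m at a=32/5 m (b=L-a=48/5):
  R_A = M₀/L = 5/16 kN
  R_B = -M₀/L = -5/16 kN
Load 4 — triangular load w₀=10 kN/m (0→w₀ over full span):
  R_A = w₀L/6 = 10·16/6 = 80/3 kN
  R_B = w₀L/3 = 10·16/3 = 160/3 kN
Superposition: R_A = 1559/48 kN, R_B = 3001/48 kN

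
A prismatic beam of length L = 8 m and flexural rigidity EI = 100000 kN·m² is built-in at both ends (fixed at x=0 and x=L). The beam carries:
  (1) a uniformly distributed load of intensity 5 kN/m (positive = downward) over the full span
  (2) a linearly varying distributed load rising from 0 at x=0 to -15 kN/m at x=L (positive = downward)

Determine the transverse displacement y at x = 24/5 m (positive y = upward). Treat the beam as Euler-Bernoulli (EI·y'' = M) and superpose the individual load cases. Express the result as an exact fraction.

Load 1 — uniform load w=5 kN/m over full span:
  y_1 = -wx²(L-x)²/(24EI) = -5·(24/5)²·(8-(24/5))²/(24·100000) = -192/390625 m
Load 2 — triangular load w₀=-15 kN/m (0→w₀ over full span):
  y_2 = -w₀x²(L-x)²(x+2L)/(120LEI) = -(-15)·(24/5)²·(8-(24/5))²·((24/5)+2·8)/(120·8·100000) = 7488/9765625 m
Superposition: y = Σ y_i = 2688/9765625 m ≈ 0.000275 m

y(24/5) = 2688/9765625 m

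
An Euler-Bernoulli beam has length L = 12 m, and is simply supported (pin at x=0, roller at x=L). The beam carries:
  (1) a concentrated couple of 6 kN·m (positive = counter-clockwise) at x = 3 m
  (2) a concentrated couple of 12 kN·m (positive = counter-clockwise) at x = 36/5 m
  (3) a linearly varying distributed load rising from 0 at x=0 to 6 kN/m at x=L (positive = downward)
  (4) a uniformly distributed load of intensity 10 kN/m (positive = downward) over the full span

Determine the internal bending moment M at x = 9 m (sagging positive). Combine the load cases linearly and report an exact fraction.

Load 1 — applied couple M₀=6 kN·m at a=3 m (b=L-a=9):
  M_1 = M₀x/L - M₀  [x>a] = 6·9/12 - 6 = -3/2 kN·m
Load 2 — applied couple M₀=12 kN·m at a=36/5 m (b=L-a=24/5):
  M_2 = M₀x/L - M₀  [x>a] = 12·9/12 - 12 = -3 kN·m
Load 3 — triangular load w₀=6 kN/m (0→w₀ over full span):
  M_3 = w₀Lx/6 - w₀x³/(6L) = 6·12·9/6 - 6·9³/(6·12) = 189/4 kN·m
Load 4 — uniform load w=10 kN/m over full span:
  M_4 = wx(L-x)/2 = 10·9·(12-9)/2 = 135 kN·m
Superposition: M = Σ M_i = 711/4 kN·m ≈ 177.750000 kN·m

M(9) = 711/4 kN·m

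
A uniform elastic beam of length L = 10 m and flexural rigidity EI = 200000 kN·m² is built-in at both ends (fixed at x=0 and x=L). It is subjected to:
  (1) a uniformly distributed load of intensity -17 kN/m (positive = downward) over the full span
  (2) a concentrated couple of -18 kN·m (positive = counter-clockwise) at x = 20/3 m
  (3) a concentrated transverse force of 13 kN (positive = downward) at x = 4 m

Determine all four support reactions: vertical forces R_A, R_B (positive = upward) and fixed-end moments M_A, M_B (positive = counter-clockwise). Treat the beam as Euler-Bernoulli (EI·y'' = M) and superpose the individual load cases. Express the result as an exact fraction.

Load 1 — uniform load w=-17 kN/m over full span:
  R_A = wL/2 = (-17)·10/2 = -85 kN
  M_A = wL²/12 = (-17)·10²/12 = -425/3 kN·m
  R_B = wL/2 = (-17)·10/2 = -85 kN
  M_B = -wL²/12 = -(-17)·10²/12 = 425/3 kN·m
Load 2 — applied couple M₀=-18 kN·m at a=20/3 m (b=L-a=10/3):
  R_A = 6M₀ab/L³ = 6·(-18)·(20/3)·(10/3)/10³ = -12/5 kN
  M_A = M₀b(2a-b)/L² = (-18)·(10/3)·(2·(20/3)-(10/3))/10² = -6 kN·m
  R_B = -6M₀ab/L³ = -6·(-18)·(20/3)·(10/3)/10³ = 12/5 kN
  M_B = M₀a(2b-a)/L² = (-18)·(20/3)·(2·(10/3)-(20/3))/10² = 0 kN·m
Load 3 — point force P=13 kN at a=4 m (b=L-a=6):
  R_A = Pb²(3a+b)/L³ = 13·6²·(3·4+6)/10³ = 1053/125 kN
  M_A = Pab²/L² = 13·4·6²/10² = 468/25 kN·m
  R_B = Pa²(a+3b)/L³ = 13·4²·(4+3·6)/10³ = 572/125 kN
  M_B = -Pa²b/L² = -13·4²·6/10² = -312/25 kN·m
Superposition: R_A = -9872/125 kN, M_A = -9671/75 kN·m, R_B = -9753/125 kN, M_B = 9689/75 kN·m

R_A = -9872/125 kN, M_A = -9671/75 kN·m, R_B = -9753/125 kN, M_B = 9689/75 kN·m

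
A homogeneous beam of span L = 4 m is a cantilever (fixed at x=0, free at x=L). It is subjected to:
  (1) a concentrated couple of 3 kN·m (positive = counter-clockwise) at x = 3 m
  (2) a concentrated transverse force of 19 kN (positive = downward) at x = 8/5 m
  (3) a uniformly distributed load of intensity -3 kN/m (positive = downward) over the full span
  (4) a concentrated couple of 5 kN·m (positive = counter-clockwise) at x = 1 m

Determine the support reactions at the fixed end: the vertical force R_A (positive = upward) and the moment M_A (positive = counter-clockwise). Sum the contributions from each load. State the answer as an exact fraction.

Load 1 — applied couple M₀=3 kN·m at a=3 m (b=L-a=1):
  R_A = 0 kN
  M_A = -M₀ = -3 kN·m
Load 2 — point force P=19 kN at a=8/5 m (b=L-a=12/5):
  R_A = P = 19 kN
  M_A = Pa = 19·(8/5) = 152/5 kN·m
Load 3 — uniform load w=-3 kN/m over full span:
  R_A = wL = (-3)·4 = -12 kN
  M_A = wL²/2 = (-3)·4²/2 = -24 kN·m
Load 4 — applied couple M₀=5 kN·m at a=1 m (b=L-a=3):
  R_A = 0 kN
  M_A = -M₀ = -5 kN·m
Superposition: R_A = 7 kN, M_A = -8/5 kN·m

R_A = 7 kN, M_A = -8/5 kN·m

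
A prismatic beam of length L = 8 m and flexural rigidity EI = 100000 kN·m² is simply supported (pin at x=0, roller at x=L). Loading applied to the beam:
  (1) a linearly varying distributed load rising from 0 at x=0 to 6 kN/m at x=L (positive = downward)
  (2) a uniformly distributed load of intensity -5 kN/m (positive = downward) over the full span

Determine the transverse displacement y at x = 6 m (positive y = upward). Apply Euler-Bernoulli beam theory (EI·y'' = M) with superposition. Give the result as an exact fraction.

y(6) = 71/100000 m

Load 1 — triangular load w₀=6 kN/m (0→w₀ over full span):
  y_1 = -w₀x(7L⁴-10L²x²+3x⁴)/(360LEI) = -6·6·(7·8⁴-10·8²·6²+3·6⁴)/(360·8·100000) = -119/100000 m
Load 2 — uniform load w=-5 kN/m over full span:
  y_2 = -wx(L³-2Lx²+x³)/(24EI) = -(-5)·6·(8³-2·8·6²+6³)/(24·100000) = 19/10000 m
Superposition: y = Σ y_i = 71/100000 m ≈ 0.000710 m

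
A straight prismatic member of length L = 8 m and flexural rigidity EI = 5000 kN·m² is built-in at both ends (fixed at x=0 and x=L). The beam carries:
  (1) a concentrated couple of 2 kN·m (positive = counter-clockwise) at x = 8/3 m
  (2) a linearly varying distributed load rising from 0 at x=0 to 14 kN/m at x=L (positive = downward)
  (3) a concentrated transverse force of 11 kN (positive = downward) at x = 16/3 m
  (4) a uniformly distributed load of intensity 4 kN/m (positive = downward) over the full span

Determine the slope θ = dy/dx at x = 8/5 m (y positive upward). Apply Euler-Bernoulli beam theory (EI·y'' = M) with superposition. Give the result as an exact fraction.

θ(8/5) = -104408/10546875 rad

Load 1 — applied couple M₀=2 kN·m at a=8/3 m (b=L-a=16/3):
  θ_1 = (R_Ax²/2 - M_Ax)/EI  [x≤a] with R_A=1/3, M_A=0 = ((1/3)·(8/5)²/2 - 0·(8/5))/5000 = 4/46875 rad
Load 2 — triangular load w₀=14 kN/m (0→w₀ over full span):
  θ_2 = -w₀(2x(L-x)(L-2x)(x+2L)+x²(L-x)²)/(120LEI) = -14·(2·(8/5)·(8-(8/5))·(8-2·(8/5))·((8/5)+2·8)+(8/5)²·(8-(8/5))²)/(120·8·5000) = -6272/1171875 rad
Load 3 — point force P=11 kN at a=16/3 m (b=L-a=8/3):
  θ_3 = -Pb²x(2aL-(3a+b)x)/(2L³EI)  [x≤a] = -11·(8/3)²·(8/5)·(2·(16/3)·8-(3·(16/3)+(8/3))·(8/5))/(2·8³·5000) = -572/421875 rad
Load 4 — uniform load w=4 kN/m over full span:
  θ_4 = -wx(L-x)(L-2x)/(12EI) = -4·(8/5)·(8-(8/5))·(8-2·(8/5))/(12·5000) = -256/78125 rad
Superposition: θ = Σ θ_i = -104408/10546875 rad ≈ -0.009899 rad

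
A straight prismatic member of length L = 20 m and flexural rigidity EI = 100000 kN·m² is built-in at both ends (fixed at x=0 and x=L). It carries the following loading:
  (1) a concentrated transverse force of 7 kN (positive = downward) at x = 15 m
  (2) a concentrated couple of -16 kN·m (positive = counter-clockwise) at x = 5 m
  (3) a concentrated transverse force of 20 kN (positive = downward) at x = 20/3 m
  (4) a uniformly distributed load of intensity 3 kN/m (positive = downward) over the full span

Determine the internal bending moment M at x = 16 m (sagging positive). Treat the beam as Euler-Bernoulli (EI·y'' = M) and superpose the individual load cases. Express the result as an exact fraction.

Load 1 — point force P=7 kN at a=15 m (b=L-a=5):
  M_1 = Pa²(a+3b)(L-x)/L³ - Pa²b/L²  [x>a] = 7·15²·(15+3·5)·(20-16)/20³ - 7·15²·5/20² = 63/16 kN·m
Load 2 — applied couple M₀=-16 kN·m at a=5 m (b=L-a=15):
  M_2 = R_Ax - M_A - M₀  [x>a] with R_A=-9/10, M_A=3 = (-9/10)·16 - 3 - (-16) = -7/5 kN·m
Load 3 — point force P=20 kN at a=20/3 m (b=L-a=40/3):
  M_3 = Pa²(a+3b)(L-x)/L³ - Pa²b/L²  [x>a] = 20·(20/3)²·((20/3)+3·(40/3))·(20-16)/20³ - 20·(20/3)²·(40/3)/20² = -80/9 kN·m
Load 4 — uniform load w=3 kN/m over full span:
  M_4 = wLx/2 - wL²/12 - wx²/2 = 3·20·16/2 - 3·20²/12 - 3·16²/2 = -4 kN·m
Superposition: M = Σ M_i = -7453/720 kN·m ≈ -10.351389 kN·m

M(16) = -7453/720 kN·m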